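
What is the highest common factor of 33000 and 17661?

Euclid: 33000 = 1·17661 + 15339; 17661 = 1·15339 + 2322; 15339 = 6·2322 + 1407; 2322 = 1·1407 + 915; 1407 = 1·915 + 492; 915 = 1·492 + 423; 492 = 1·423 + 69; 423 = 6·69 + 9; 69 = 7·9 + 6; 9 = 1·6 + 3; 6 = 2·3 + 0. Last nonzero remainder: 3.

3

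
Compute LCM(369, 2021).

745749

369 = 3² · 41; 2021 = 43 · 47
max exponents: 3² · 41 · 43 · 47 = 745749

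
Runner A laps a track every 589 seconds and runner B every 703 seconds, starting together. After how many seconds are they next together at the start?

21793

gcd first: 703 = 1·589 + 114; 589 = 5·114 + 19; 114 = 6·19 + 0 → gcd = 19
lcm = 589·703/gcd = 414067/19 = 21793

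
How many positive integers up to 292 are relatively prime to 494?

128

494 = 2·13·19. Inclusion–exclusion on these primes:
292 − ⌊292/2⌋ − ⌊292/13⌋ − ⌊292/19⌋ + ⌊292/26⌋ + ⌊292/38⌋ + ⌊292/247⌋ − ⌊292/494⌋ = 128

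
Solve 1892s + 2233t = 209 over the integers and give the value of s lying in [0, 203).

150

gcd(1892, 2233) = 11 (Euclid: 2233 = 1·1892 + 341; 1892 = 5·341 + 187; 341 = 1·187 + 154; 187 = 1·154 + 33; 154 = 4·33 + 22; 33 = 1·22 + 11; 22 = 2·11 + 0), and 11 | 209.
Extended Euclid: 1892·(72) + 2233·(-61) = 11. Scale by 19: s₀ = 1368.
General solution s = s₀ + 203k; reducing mod 203 gives s = 150 (and t = -127).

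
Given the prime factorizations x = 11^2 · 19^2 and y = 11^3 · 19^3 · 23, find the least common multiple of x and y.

209974567

max exponent per prime: 11^3 · 19^3 · 23 = 209974567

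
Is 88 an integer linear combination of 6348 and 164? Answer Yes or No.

Yes

gcd(6348, 164): 6348 = 38·164 + 116; 164 = 1·116 + 48; 116 = 2·48 + 20; 48 = 2·20 + 8; 20 = 2·8 + 4; 8 = 2·4 + 0 → 4
4 divides 88, so a solution exists.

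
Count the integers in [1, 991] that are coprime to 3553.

3553 = 11·17·19. Inclusion–exclusion on these primes:
991 − ⌊991/11⌋ − ⌊991/17⌋ − ⌊991/19⌋ + ⌊991/187⌋ + ⌊991/209⌋ + ⌊991/323⌋ − ⌊991/3553⌋ = 803

803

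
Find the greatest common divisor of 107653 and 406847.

49

107653 = 7² · 13³
406847 = 7² · 19² · 23
Common: 7² = 49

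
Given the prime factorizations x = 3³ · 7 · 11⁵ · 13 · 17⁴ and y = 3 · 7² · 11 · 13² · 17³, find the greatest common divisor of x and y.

min exponent per shared prime: 3 · 7 · 11 · 13 · 17³ = 14753739

14753739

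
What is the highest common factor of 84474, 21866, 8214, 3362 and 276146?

2

gcd(84474, 21866): 84474 = 3·21866 + 18876; 21866 = 1·18876 + 2990; 18876 = 6·2990 + 936; 2990 = 3·936 + 182; 936 = 5·182 + 26; 182 = 7·26 + 0 → 26
gcd(26, 8214): 8214 = 315·26 + 24; 26 = 1·24 + 2; 24 = 12·2 + 0 → 2
gcd(2, 3362): 3362 = 1681·2 + 0 → 2
gcd(2, 276146): 276146 = 138073·2 + 0 → 2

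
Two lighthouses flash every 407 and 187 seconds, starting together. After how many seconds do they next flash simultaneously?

6919

407 = 11 · 37; 187 = 11 · 17
max exponents: 11 · 17 · 37 = 6919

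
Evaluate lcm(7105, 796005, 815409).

7105 = 5 · 7² · 29; 796005 = 3² · 5 · 7² · 19²; 815409 = 3² · 7² · 43²
lcm takes max exponent of each prime: 3² · 5 · 7² · 19² · 29 · 43² = 42682584105

42682584105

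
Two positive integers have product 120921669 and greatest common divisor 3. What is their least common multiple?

40307223

gcd·lcm = product, so lcm = 120921669/3 = 40307223.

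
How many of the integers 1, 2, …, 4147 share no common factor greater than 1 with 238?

Prime factors of 238: 2, 7, 17. Count integers ≤ 4147 divisible by none of them.
By inclusion–exclusion: 4147 − ⌊4147/2⌋ − ⌊4147/7⌋ − ⌊4147/17⌋ + ⌊4147/14⌋ + ⌊4147/34⌋ + ⌊4147/119⌋ − ⌊4147/238⌋ = 1673.

1673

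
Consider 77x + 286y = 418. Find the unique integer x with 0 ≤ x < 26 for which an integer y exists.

Euclid: 286 = 3·77 + 55; 77 = 1·55 + 22; 55 = 2·22 + 11; 22 = 2·11 + 0 → gcd = 11; 418 = 11·38.
Back-substitution yields 77·(-11) + 286·(3) = 11, so one solution is x = -11·38 = -418, y = 3·38 = 114.
Solutions in x differ by 286/11 = 26; the one in [0, 26) is -418 mod 26 = 24.

24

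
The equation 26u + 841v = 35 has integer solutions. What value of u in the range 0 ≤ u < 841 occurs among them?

Euclid: 841 = 32·26 + 9; 26 = 2·9 + 8; 9 = 1·8 + 1; 8 = 8·1 + 0 → gcd = 1; 35 = 1·35.
Back-substitution yields 26·(-97) + 841·(3) = 1, so one solution is u = -97·35 = -3395, v = 3·35 = 105.
Solutions in u differ by 841/1 = 841; the one in [0, 841) is -3395 mod 841 = 810.

810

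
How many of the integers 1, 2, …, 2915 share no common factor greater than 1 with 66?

883

66 = 2·3·11. Inclusion–exclusion on these primes:
2915 − ⌊2915/2⌋ − ⌊2915/3⌋ − ⌊2915/11⌋ + ⌊2915/6⌋ + ⌊2915/22⌋ + ⌊2915/33⌋ − ⌊2915/66⌋ = 883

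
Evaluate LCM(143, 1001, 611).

47047

lcm(143, 1001) = 143·1001/gcd = 143143/143 = 1001
lcm(1001, 611) = 1001·611/gcd = 611611/13 = 47047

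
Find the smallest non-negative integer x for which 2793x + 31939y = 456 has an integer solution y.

206

Reduce mod 31939: 2793x ≡ 456 (mod 31939). With g = gcd(2793, 31939) = 19 dividing 456, divide through: 147x ≡ 24 (mod 1681).
Since gcd(147, 1681) = 1, x ≡ 24·(147)⁻¹ ≡ 206 (mod 1681). Smallest non-negative: 206.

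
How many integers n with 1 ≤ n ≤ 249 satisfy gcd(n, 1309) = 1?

Prime factors of 1309: 7, 11, 17. Count integers ≤ 249 divisible by none of them.
By inclusion–exclusion: 249 − ⌊249/7⌋ − ⌊249/11⌋ − ⌊249/17⌋ + ⌊249/77⌋ + ⌊249/119⌋ + ⌊249/187⌋ − ⌊249/1309⌋ = 184.

184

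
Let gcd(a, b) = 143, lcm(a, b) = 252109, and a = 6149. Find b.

a·b = gcd·lcm = 143·252109 = 36051587, so b = 36051587/6149 = 5863.

5863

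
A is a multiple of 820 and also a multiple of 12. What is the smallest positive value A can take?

820 = 2² · 5 · 41; 12 = 2² · 3
max exponents: 2² · 3 · 5 · 41 = 2460

2460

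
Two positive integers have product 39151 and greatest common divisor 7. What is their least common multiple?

gcd·lcm = product, so lcm = 39151/7 = 5593.

5593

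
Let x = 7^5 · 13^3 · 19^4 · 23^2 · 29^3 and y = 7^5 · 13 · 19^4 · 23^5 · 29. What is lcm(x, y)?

755384092031805728357593

max exponent per prime: 7^5 · 13^3 · 19^4 · 23^5 · 29^3 = 755384092031805728357593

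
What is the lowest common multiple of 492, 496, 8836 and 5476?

184495573968

lcm(492, 496) = 492·496/gcd = 244032/4 = 61008
lcm(61008, 8836) = 61008·8836/gcd = 539066688/4 = 134766672
lcm(134766672, 5476) = 134766672·5476/gcd = 737982295872/4 = 184495573968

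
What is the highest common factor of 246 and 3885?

3

Euclid: 3885 = 15·246 + 195; 246 = 1·195 + 51; 195 = 3·51 + 42; 51 = 1·42 + 9; 42 = 4·9 + 6; 9 = 1·6 + 3; 6 = 2·3 + 0. Last nonzero remainder: 3.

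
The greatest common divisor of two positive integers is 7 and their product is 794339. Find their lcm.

113477

Since gcd(a,b)·lcm(a,b) = ab, lcm = 794339/7 = 113477.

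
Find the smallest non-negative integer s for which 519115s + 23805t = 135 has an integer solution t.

1062

gcd(519115, 23805) = 5 (Euclid: 519115 = 21·23805 + 19210; 23805 = 1·19210 + 4595; 19210 = 4·4595 + 830; 4595 = 5·830 + 445; 830 = 1·445 + 385; 445 = 1·385 + 60; 385 = 6·60 + 25; 60 = 2·25 + 10; 25 = 2·10 + 5; 10 = 2·5 + 0), and 5 | 135.
Extended Euclid: 519115·(1979) + 23805·(-43156) = 5. Scale by 27: s₀ = 53433.
General solution s = s₀ + 4761k; reducing mod 4761 gives s = 1062 (and t = -23159).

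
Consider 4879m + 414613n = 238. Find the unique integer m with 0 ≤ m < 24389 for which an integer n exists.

Euclid: 414613 = 84·4879 + 4777; 4879 = 1·4777 + 102; 4777 = 46·102 + 85; 102 = 1·85 + 17; 85 = 5·17 + 0 → gcd = 17; 238 = 17·14.
Back-substitution yields 4879·(4079) + 414613·(-48) = 17, so one solution is m = 4079·14 = 57106, n = -48·14 = -672.
Solutions in m differ by 414613/17 = 24389; the one in [0, 24389) is 57106 mod 24389 = 8328.

8328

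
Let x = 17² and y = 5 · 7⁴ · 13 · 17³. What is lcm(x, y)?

max exponent per prime: 5 · 7⁴ · 13 · 17³ = 766747345

766747345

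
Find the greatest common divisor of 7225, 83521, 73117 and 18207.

289

gcd(7225, 83521): 83521 = 11·7225 + 4046; 7225 = 1·4046 + 3179; 4046 = 1·3179 + 867; 3179 = 3·867 + 578; 867 = 1·578 + 289; 578 = 2·289 + 0 → 289
gcd(289, 73117): 73117 = 253·289 + 0 → 289
gcd(289, 18207): 18207 = 63·289 + 0 → 289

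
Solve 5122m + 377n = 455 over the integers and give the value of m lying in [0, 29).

14

gcd(5122, 377) = 13 (Euclid: 5122 = 13·377 + 221; 377 = 1·221 + 156; 221 = 1·156 + 65; 156 = 2·65 + 26; 65 = 2·26 + 13; 26 = 2·13 + 0), and 13 | 455.
Extended Euclid: 5122·(12) + 377·(-163) = 13. Scale by 35: m₀ = 420.
General solution m = m₀ + 29t; reducing mod 29 gives m = 14 (and n = -189).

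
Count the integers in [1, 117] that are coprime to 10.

47

10 = 2·5. Inclusion–exclusion on these primes:
117 − ⌊117/2⌋ − ⌊117/5⌋ + ⌊117/10⌋ = 47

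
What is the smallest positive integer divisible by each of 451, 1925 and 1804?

451 = 11 · 41; 1925 = 5² · 7 · 11; 1804 = 2² · 11 · 41
lcm takes max exponent of each prime: 2² · 5² · 7 · 11 · 41 = 315700

315700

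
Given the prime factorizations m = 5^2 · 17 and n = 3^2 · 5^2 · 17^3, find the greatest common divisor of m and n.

min exponent per shared prime: 5^2 · 17 = 425

425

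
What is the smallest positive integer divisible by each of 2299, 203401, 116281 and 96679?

2967405188341

2299 = 11² · 19; 203401 = 11² · 41²; 116281 = 11² · 31²; 96679 = 11² · 17 · 47
lcm takes max exponent of each prime: 11² · 17 · 19 · 31² · 41² · 47 = 2967405188341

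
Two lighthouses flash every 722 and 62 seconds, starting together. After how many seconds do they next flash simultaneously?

22382

722 = 2 · 19²; 62 = 2 · 31
max exponents: 2 · 19² · 31 = 22382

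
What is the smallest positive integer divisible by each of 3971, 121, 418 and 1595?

3971 = 11 · 19²; 121 = 11²; 418 = 2 · 11 · 19; 1595 = 5 · 11 · 29
lcm takes max exponent of each prime: 2 · 5 · 11² · 19² · 29 = 12667490

12667490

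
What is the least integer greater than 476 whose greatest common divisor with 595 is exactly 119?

Multiples of 119 above 476: 119·5, 119·6, … . Need the cofactor coprime to 595/119 = 5.
Checking s = 5, 6, … the first with gcd(s, 5) = 1 is s = 6, giving 714.

714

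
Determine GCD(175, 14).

7

175 = 5² · 7
14 = 2 · 7
Common: 7 = 7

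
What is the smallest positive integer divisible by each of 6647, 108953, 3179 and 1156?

6647 = 17² · 23; 108953 = 13 · 17² · 29; 3179 = 11 · 17²; 1156 = 2² · 17²
lcm takes max exponent of each prime: 2² · 11 · 13 · 17² · 23 · 29 = 110260436

110260436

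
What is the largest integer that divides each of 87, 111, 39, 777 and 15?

gcd(87, 111): 111 = 1·87 + 24; 87 = 3·24 + 15; 24 = 1·15 + 9; 15 = 1·9 + 6; 9 = 1·6 + 3; 6 = 2·3 + 0 → 3
gcd(3, 39): 39 = 13·3 + 0 → 3
gcd(3, 777): 777 = 259·3 + 0 → 3
gcd(3, 15): 15 = 5·3 + 0 → 3

3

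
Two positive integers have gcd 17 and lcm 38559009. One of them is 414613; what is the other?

Using pq = gcd(p,q)·lcm(p,q) = 17·38559009 = 655503153, we get q = 655503153/414613 = 1581.

1581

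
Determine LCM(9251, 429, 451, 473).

636071007

lcm(9251, 429) = 9251·429/gcd = 3968679/11 = 360789
lcm(360789, 451) = 360789·451/gcd = 162715839/11 = 14792349
lcm(14792349, 473) = 14792349·473/gcd = 6996781077/11 = 636071007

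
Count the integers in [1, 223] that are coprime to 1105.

1105 = 5·13·17. Inclusion–exclusion on these primes:
223 − ⌊223/5⌋ − ⌊223/13⌋ − ⌊223/17⌋ + ⌊223/65⌋ + ⌊223/85⌋ + ⌊223/221⌋ − ⌊223/1105⌋ = 155

155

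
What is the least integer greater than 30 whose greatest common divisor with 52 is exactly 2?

52 = 2·26. Any a with gcd(a, 52) = 2 is a multiple of 2, say 2s, with s coprime to 26.
Need s > 30/2, so s ≥ 16. First s ≥ 16 with gcd(s, 26) = 1 is s = 17. Thus a = 2·17 = 34.

34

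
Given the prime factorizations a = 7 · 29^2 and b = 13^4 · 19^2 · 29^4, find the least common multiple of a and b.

51047049223807

max exponent per prime: 7 · 13^4 · 19^2 · 29^4 = 51047049223807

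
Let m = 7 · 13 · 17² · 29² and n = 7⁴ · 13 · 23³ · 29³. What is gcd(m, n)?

min exponent per shared prime: 7 · 13 · 29² = 76531

76531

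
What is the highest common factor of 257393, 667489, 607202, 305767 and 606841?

361

gcd(257393, 667489): 667489 = 2·257393 + 152703; 257393 = 1·152703 + 104690; 152703 = 1·104690 + 48013; 104690 = 2·48013 + 8664; 48013 = 5·8664 + 4693; 8664 = 1·4693 + 3971; 4693 = 1·3971 + 722; 3971 = 5·722 + 361; 722 = 2·361 + 0 → 361
gcd(361, 607202): 607202 = 1682·361 + 0 → 361
gcd(361, 305767): 305767 = 847·361 + 0 → 361
gcd(361, 606841): 606841 = 1681·361 + 0 → 361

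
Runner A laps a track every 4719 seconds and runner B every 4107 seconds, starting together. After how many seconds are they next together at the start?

4719 = 3 · 11² · 13; 4107 = 3 · 37²
max exponents: 3 · 11² · 13 · 37² = 6460311

6460311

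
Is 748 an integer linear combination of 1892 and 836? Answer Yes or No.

gcd(1892, 836): 1892 = 2·836 + 220; 836 = 3·220 + 176; 220 = 1·176 + 44; 176 = 4·44 + 0 → 44
44 divides 748, so a solution exists.

Yes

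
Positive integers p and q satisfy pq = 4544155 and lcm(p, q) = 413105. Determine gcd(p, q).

11

gcd·lcm = product, so gcd = 4544155/413105 = 11.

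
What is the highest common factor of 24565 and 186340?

Euclid: 186340 = 7·24565 + 14385; 24565 = 1·14385 + 10180; 14385 = 1·10180 + 4205; 10180 = 2·4205 + 1770; 4205 = 2·1770 + 665; 1770 = 2·665 + 440; 665 = 1·440 + 225; 440 = 1·225 + 215; 225 = 1·215 + 10; 215 = 21·10 + 5; 10 = 2·5 + 0. Last nonzero remainder: 5.

5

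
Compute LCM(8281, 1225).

8281 = 7² · 13²; 1225 = 5² · 7²
max exponents: 5² · 7² · 13² = 207025

207025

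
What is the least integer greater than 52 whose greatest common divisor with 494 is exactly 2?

54

494 = 2·247. Any k with gcd(k, 494) = 2 is a multiple of 2, say 2s, with s coprime to 247.
Need s > 52/2, so s ≥ 27. First s ≥ 27 with gcd(s, 247) = 1 is s = 27. Thus k = 2·27 = 54.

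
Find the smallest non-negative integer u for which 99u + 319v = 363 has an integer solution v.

gcd(99, 319) = 11 (Euclid: 319 = 3·99 + 22; 99 = 4·22 + 11; 22 = 2·11 + 0), and 11 | 363.
Extended Euclid: 99·(13) + 319·(-4) = 11. Scale by 33: u₀ = 429.
General solution u = u₀ + 29t; reducing mod 29 gives u = 23 (and v = -6).

23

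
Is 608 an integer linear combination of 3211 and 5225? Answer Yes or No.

Yes

By Bézout, 3211s + 5225t = 608 has integer solutions iff gcd(3211, 5225) | 608.
Euclid: 5225 = 1·3211 + 2014; 3211 = 1·2014 + 1197; 2014 = 1·1197 + 817; 1197 = 1·817 + 380; 817 = 2·380 + 57; 380 = 6·57 + 38; 57 = 1·38 + 19; 38 = 2·19 + 0. gcd = 19; 608 mod 19 = 0. Yes.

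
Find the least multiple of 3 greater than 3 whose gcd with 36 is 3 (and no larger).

15

Multiples of 3 above 3: 3·2, 3·3, … . Need the cofactor coprime to 36/3 = 12.
Checking s = 2, 3, … the first with gcd(s, 12) = 1 is s = 5, giving 15.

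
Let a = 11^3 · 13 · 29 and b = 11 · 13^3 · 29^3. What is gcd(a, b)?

4147

min exponent per shared prime: 11 · 13 · 29 = 4147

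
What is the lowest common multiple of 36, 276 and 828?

828

lcm(36, 276) = 36·276/gcd = 9936/12 = 828
lcm(828, 828) = 828·828/gcd = 685584/828 = 828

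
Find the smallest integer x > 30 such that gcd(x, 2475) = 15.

Multiples of 15 above 30: 15·3, 15·4, … . Need the cofactor coprime to 2475/15 = 165.
Checking s = 3, 4, … the first with gcd(s, 165) = 1 is s = 4, giving 60.

60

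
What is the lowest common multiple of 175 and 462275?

gcd first: 462275 = 2641·175 + 100; 175 = 1·100 + 75; 100 = 1·75 + 25; 75 = 3·25 + 0 → gcd = 25
lcm = 175·462275/gcd = 80898125/25 = 3235925

3235925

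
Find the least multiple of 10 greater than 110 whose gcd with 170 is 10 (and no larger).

gcd(x, 170) = 10 forces 10 | x; write x = 10s. Then gcd(10s, 10·17) = 10·gcd(s, 17), so need gcd(s, 17) = 1.
10s > 110 gives s ≥ 12. The least s ≥ 12 coprime to 17 is 12, so x = 10·12 = 120.

120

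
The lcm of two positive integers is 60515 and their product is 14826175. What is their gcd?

gcd·lcm = product, so gcd = 14826175/60515 = 245.

245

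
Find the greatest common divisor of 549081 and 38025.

1521

549081 = 3² · 13² · 19²
38025 = 3² · 5² · 13²
Common: 3² · 13² = 1521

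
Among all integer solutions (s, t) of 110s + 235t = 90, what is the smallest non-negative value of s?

35

Reduce mod 235: 110s ≡ 90 (mod 235). With g = gcd(110, 235) = 5 dividing 90, divide through: 22s ≡ 18 (mod 47).
Since gcd(22, 47) = 1, s ≡ 18·(22)⁻¹ ≡ 35 (mod 47). Smallest non-negative: 35.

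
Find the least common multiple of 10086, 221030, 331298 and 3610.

66655534022799810

lcm(10086, 221030) = 10086·221030/gcd = 2229308580/2 = 1114654290
lcm(1114654290, 331298) = 1114654290·331298/gcd = 369282736968420/2 = 184641368484210
lcm(184641368484210, 3610) = 184641368484210·3610/gcd = 666555340227998100/10 = 66655534022799810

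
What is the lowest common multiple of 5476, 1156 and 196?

77545636

5476 = 2² · 37²; 1156 = 2² · 17²; 196 = 2² · 7²
lcm takes max exponent of each prime: 2² · 7² · 17² · 37² = 77545636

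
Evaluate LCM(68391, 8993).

68391 = 3³ · 17 · 149; 8993 = 17 · 23²
max exponents: 3³ · 17 · 23² · 149 = 36178839

36178839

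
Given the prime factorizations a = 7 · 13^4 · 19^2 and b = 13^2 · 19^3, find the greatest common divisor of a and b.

min exponent per shared prime: 13^2 · 19^2 = 61009

61009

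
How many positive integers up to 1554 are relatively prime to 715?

1043

Prime factors of 715: 5, 11, 13. Count integers ≤ 1554 divisible by none of them.
By inclusion–exclusion: 1554 − ⌊1554/5⌋ − ⌊1554/11⌋ − ⌊1554/13⌋ + ⌊1554/55⌋ + ⌊1554/65⌋ + ⌊1554/143⌋ − ⌊1554/715⌋ = 1043.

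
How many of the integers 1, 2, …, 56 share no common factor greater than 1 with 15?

30

15 = 3·5. Inclusion–exclusion on these primes:
56 − ⌊56/3⌋ − ⌊56/5⌋ + ⌊56/15⌋ = 30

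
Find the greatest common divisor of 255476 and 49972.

52

Euclid: 255476 = 5·49972 + 5616; 49972 = 8·5616 + 5044; 5616 = 1·5044 + 572; 5044 = 8·572 + 468; 572 = 1·468 + 104; 468 = 4·104 + 52; 104 = 2·52 + 0. Last nonzero remainder: 52.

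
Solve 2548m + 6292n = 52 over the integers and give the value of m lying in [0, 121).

42

Euclid: 6292 = 2·2548 + 1196; 2548 = 2·1196 + 156; 1196 = 7·156 + 104; 156 = 1·104 + 52; 104 = 2·52 + 0 → gcd = 52; 52 = 52·1.
Back-substitution yields 2548·(42) + 6292·(-17) = 52, so one solution is m = 42·1 = 42, n = -17·1 = -17.
Solutions in m differ by 6292/52 = 121; the one in [0, 121) is 42 mod 121 = 42.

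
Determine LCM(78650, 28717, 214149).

78650 = 2 · 5² · 11² · 13; 28717 = 13 · 47²; 214149 = 3 · 13 · 17² · 19
lcm takes max exponent of each prime: 2 · 3 · 5² · 11² · 13 · 17² · 19 · 47² = 2861983603050

2861983603050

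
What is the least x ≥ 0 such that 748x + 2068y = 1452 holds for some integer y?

gcd(748, 2068) = 44 (Euclid: 2068 = 2·748 + 572; 748 = 1·572 + 176; 572 = 3·176 + 44; 176 = 4·44 + 0), and 44 | 1452.
Extended Euclid: 748·(-11) + 2068·(4) = 44. Scale by 33: x₀ = -363.
General solution x = x₀ + 47t; reducing mod 47 gives x = 13 (and y = -4).

13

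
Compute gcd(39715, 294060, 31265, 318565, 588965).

845

gcd(39715, 294060): 294060 = 7·39715 + 16055; 39715 = 2·16055 + 7605; 16055 = 2·7605 + 845; 7605 = 9·845 + 0 → 845
gcd(845, 31265): 31265 = 37·845 + 0 → 845
gcd(845, 318565): 318565 = 377·845 + 0 → 845
gcd(845, 588965): 588965 = 697·845 + 0 → 845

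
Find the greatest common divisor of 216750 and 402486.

6

Euclid: 402486 = 1·216750 + 185736; 216750 = 1·185736 + 31014; 185736 = 5·31014 + 30666; 31014 = 1·30666 + 348; 30666 = 88·348 + 42; 348 = 8·42 + 12; 42 = 3·12 + 6; 12 = 2·6 + 0. Last nonzero remainder: 6.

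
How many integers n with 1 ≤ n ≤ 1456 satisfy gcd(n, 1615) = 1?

1615 = 5·17·19. Inclusion–exclusion on these primes:
1456 − ⌊1456/5⌋ − ⌊1456/17⌋ − ⌊1456/19⌋ + ⌊1456/85⌋ + ⌊1456/95⌋ + ⌊1456/323⌋ − ⌊1456/1615⌋ = 1040

1040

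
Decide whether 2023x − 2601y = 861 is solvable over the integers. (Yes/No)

By Bézout, 2023x − 2601y = 861 has integer solutions iff gcd(2023, 2601) | 861.
Euclid: 2601 = 1·2023 + 578; 2023 = 3·578 + 289; 578 = 2·289 + 0. gcd = 289; 861 mod 289 = 283. No.

No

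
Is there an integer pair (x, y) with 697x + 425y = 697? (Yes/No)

Yes

By Bézout, 697x + 425y = 697 has integer solutions iff gcd(697, 425) | 697.
Euclid: 697 = 1·425 + 272; 425 = 1·272 + 153; 272 = 1·153 + 119; 153 = 1·119 + 34; 119 = 3·34 + 17; 34 = 2·17 + 0. gcd = 17; 697 mod 17 = 0. Yes.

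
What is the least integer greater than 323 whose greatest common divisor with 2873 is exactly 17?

2873 = 17·169. Any k with gcd(k, 2873) = 17 is a multiple of 17, say 17s, with s coprime to 169.
Need s > 323/17, so s ≥ 20. First s ≥ 20 with gcd(s, 169) = 1 is s = 20. Thus k = 17·20 = 340.

340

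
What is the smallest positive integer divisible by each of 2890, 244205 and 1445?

488410

2890 = 2 · 5 · 17²; 244205 = 5 · 13² · 17²; 1445 = 5 · 17²
lcm takes max exponent of each prime: 2 · 5 · 13² · 17² = 488410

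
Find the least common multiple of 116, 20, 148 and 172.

116 = 2² · 29; 20 = 2² · 5; 148 = 2² · 37; 172 = 2² · 43
lcm takes max exponent of each prime: 2² · 5 · 29 · 37 · 43 = 922780

922780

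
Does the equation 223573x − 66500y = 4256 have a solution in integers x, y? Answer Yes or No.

Yes

gcd(223573, 66500): 223573 = 3·66500 + 24073; 66500 = 2·24073 + 18354; 24073 = 1·18354 + 5719; 18354 = 3·5719 + 1197; 5719 = 4·1197 + 931; 1197 = 1·931 + 266; 931 = 3·266 + 133; 266 = 2·133 + 0 → 133
133 divides 4256, so a solution exists.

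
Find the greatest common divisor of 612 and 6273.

Euclid: 6273 = 10·612 + 153; 612 = 4·153 + 0. Last nonzero remainder: 153.

153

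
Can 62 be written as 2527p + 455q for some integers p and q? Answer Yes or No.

gcd(2527, 455): 2527 = 5·455 + 252; 455 = 1·252 + 203; 252 = 1·203 + 49; 203 = 4·49 + 7; 49 = 7·7 + 0 → 7
7 does not divide 62, so a solution does not exist.

No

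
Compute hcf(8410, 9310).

10

8410 = 2 · 5 · 29²
9310 = 2 · 5 · 7² · 19
Common: 2 · 5 = 10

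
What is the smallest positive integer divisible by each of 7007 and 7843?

4995991

7007 = 7² · 11 · 13; 7843 = 11 · 23 · 31
max exponents: 7² · 11 · 13 · 23 · 31 = 4995991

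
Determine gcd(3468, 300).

12

Euclid: 3468 = 11·300 + 168; 300 = 1·168 + 132; 168 = 1·132 + 36; 132 = 3·36 + 24; 36 = 1·24 + 12; 24 = 2·12 + 0. Last nonzero remainder: 12.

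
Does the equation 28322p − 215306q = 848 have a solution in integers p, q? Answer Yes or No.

By Bézout, 28322p − 215306q = 848 has integer solutions iff gcd(28322, 215306) | 848.
Euclid: 215306 = 7·28322 + 17052; 28322 = 1·17052 + 11270; 17052 = 1·11270 + 5782; 11270 = 1·5782 + 5488; 5782 = 1·5488 + 294; 5488 = 18·294 + 196; 294 = 1·196 + 98; 196 = 2·98 + 0. gcd = 98; 848 mod 98 = 64. No.

No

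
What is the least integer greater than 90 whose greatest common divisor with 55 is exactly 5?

55 = 5·11. Any k with gcd(k, 55) = 5 is a multiple of 5, say 5s, with s coprime to 11.
Need s > 90/5, so s ≥ 19. First s ≥ 19 with gcd(s, 11) = 1 is s = 19. Thus k = 5·19 = 95.

95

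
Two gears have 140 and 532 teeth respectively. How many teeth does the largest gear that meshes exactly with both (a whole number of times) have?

140 = 2² · 5 · 7
532 = 2² · 7 · 19
Common: 2² · 7 = 28

28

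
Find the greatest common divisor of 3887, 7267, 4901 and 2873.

169

gcd(3887, 7267): 7267 = 1·3887 + 3380; 3887 = 1·3380 + 507; 3380 = 6·507 + 338; 507 = 1·338 + 169; 338 = 2·169 + 0 → 169
gcd(169, 4901): 4901 = 29·169 + 0 → 169
gcd(169, 2873): 2873 = 17·169 + 0 → 169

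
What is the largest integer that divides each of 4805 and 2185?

4805 = 5 · 31²
2185 = 5 · 19 · 23
Common: 5 = 5

5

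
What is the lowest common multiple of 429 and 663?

gcd first: 663 = 1·429 + 234; 429 = 1·234 + 195; 234 = 1·195 + 39; 195 = 5·39 + 0 → gcd = 39
lcm = 429·663/gcd = 284427/39 = 7293

7293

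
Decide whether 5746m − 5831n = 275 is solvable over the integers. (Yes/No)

gcd(5746, 5831): 5831 = 1·5746 + 85; 5746 = 67·85 + 51; 85 = 1·51 + 34; 51 = 1·34 + 17; 34 = 2·17 + 0 → 17
17 does not divide 275, so a solution does not exist.

No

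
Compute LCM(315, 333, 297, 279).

lcm(315, 333) = 315·333/gcd = 104895/9 = 11655
lcm(11655, 297) = 11655·297/gcd = 3461535/9 = 384615
lcm(384615, 279) = 384615·279/gcd = 107307585/9 = 11923065

11923065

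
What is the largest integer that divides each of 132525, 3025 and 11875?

gcd(132525, 3025): 132525 = 43·3025 + 2450; 3025 = 1·2450 + 575; 2450 = 4·575 + 150; 575 = 3·150 + 125; 150 = 1·125 + 25; 125 = 5·25 + 0 → 25
gcd(25, 11875): 11875 = 475·25 + 0 → 25

25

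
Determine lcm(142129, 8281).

6964321

gcd first: 142129 = 17·8281 + 1352; 8281 = 6·1352 + 169; 1352 = 8·169 + 0 → gcd = 169
lcm = 142129·8281/gcd = 1176970249/169 = 6964321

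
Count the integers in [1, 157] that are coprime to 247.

247 = 13·19. Inclusion–exclusion on these primes:
157 − ⌊157/13⌋ − ⌊157/19⌋ + ⌊157/247⌋ = 137

137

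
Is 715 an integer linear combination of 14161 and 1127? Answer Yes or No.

No

By Bézout, 14161p − 1127q = 715 has integer solutions iff gcd(14161, 1127) | 715.
Euclid: 14161 = 12·1127 + 637; 1127 = 1·637 + 490; 637 = 1·490 + 147; 490 = 3·147 + 49; 147 = 3·49 + 0. gcd = 49; 715 mod 49 = 29. No.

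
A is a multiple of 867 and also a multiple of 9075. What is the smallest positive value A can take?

gcd first: 9075 = 10·867 + 405; 867 = 2·405 + 57; 405 = 7·57 + 6; 57 = 9·6 + 3; 6 = 2·3 + 0 → gcd = 3
lcm = 867·9075/gcd = 7868025/3 = 2622675

2622675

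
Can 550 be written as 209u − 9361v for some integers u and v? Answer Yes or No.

By Bézout, 209u − 9361v = 550 has integer solutions iff gcd(209, 9361) | 550.
Euclid: 9361 = 44·209 + 165; 209 = 1·165 + 44; 165 = 3·44 + 33; 44 = 1·33 + 11; 33 = 3·11 + 0. gcd = 11; 550 mod 11 = 0. Yes.

Yes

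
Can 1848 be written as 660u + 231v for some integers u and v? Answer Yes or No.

Yes

gcd(660, 231): 660 = 2·231 + 198; 231 = 1·198 + 33; 198 = 6·33 + 0 → 33
33 divides 1848, so a solution exists.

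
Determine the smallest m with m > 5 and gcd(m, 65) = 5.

gcd(m, 65) = 5 forces 5 | m; write m = 5s. Then gcd(5s, 5·13) = 5·gcd(s, 13), so need gcd(s, 13) = 1.
5s > 5 gives s ≥ 2. The least s ≥ 2 coprime to 13 is 2, so m = 5·2 = 10.

10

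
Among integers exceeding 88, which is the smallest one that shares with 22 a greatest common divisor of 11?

99

gcd(x, 22) = 11 forces 11 | x; write x = 11s. Then gcd(11s, 11·2) = 11·gcd(s, 2), so need gcd(s, 2) = 1.
11s > 88 gives s ≥ 9. The least s ≥ 9 coprime to 2 is 9, so x = 11·9 = 99.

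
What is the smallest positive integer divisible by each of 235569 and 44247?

3474407181

gcd first: 235569 = 5·44247 + 14334; 44247 = 3·14334 + 1245; 14334 = 11·1245 + 639; 1245 = 1·639 + 606; 639 = 1·606 + 33; 606 = 18·33 + 12; 33 = 2·12 + 9; 12 = 1·9 + 3; 9 = 3·3 + 0 → gcd = 3
lcm = 235569·44247/gcd = 10423221543/3 = 3474407181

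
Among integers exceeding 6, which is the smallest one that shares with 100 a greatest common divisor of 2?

gcd(m, 100) = 2 forces 2 | m; write m = 2s. Then gcd(2s, 2·50) = 2·gcd(s, 50), so need gcd(s, 50) = 1.
2s > 6 gives s ≥ 4. The least s ≥ 4 coprime to 50 is 7, so m = 2·7 = 14.

14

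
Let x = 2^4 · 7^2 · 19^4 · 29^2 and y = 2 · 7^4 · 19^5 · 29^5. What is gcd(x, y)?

min exponent per shared prime: 2 · 7^2 · 19^4 · 29^2 = 10740796178

10740796178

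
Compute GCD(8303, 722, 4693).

gcd(8303, 722): 8303 = 11·722 + 361; 722 = 2·361 + 0 → 361
gcd(361, 4693): 4693 = 13·361 + 0 → 361

361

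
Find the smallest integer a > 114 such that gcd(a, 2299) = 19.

Multiples of 19 above 114: 19·7, 19·8, … . Need the cofactor coprime to 2299/19 = 121.
Checking s = 7, 8, … the first with gcd(s, 121) = 1 is s = 7, giving 133.

133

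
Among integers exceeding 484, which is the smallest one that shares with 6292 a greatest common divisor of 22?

gcd(t, 6292) = 22 forces 22 | t; write t = 22s. Then gcd(22s, 22·286) = 22·gcd(s, 286), so need gcd(s, 286) = 1.
22s > 484 gives s ≥ 23. The least s ≥ 23 coprime to 286 is 23, so t = 22·23 = 506.

506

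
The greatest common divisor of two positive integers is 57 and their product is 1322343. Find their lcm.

23199

For any two positive integers, gcd × lcm equals their product. Hence lcm = 1322343 / 57 = 23199.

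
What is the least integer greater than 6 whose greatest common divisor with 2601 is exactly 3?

gcd(m, 2601) = 3 forces 3 | m; write m = 3s. Then gcd(3s, 3·867) = 3·gcd(s, 867), so need gcd(s, 867) = 1.
3s > 6 gives s ≥ 3. The least s ≥ 3 coprime to 867 is 4, so m = 3·4 = 12.

12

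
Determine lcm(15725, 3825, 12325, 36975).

4104225

15725 = 5² · 17 · 37; 3825 = 3² · 5² · 17; 12325 = 5² · 17 · 29; 36975 = 3 · 5² · 17 · 29
lcm takes max exponent of each prime: 3² · 5² · 17 · 29 · 37 = 4104225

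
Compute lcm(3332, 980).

3332 = 2² · 7² · 17; 980 = 2² · 5 · 7²
max exponents: 2² · 5 · 7² · 17 = 16660

16660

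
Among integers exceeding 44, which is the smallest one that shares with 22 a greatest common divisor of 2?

46

22 = 2·11. Any m with gcd(m, 22) = 2 is a multiple of 2, say 2s, with s coprime to 11.
Need s > 44/2, so s ≥ 23. First s ≥ 23 with gcd(s, 11) = 1 is s = 23. Thus m = 2·23 = 46.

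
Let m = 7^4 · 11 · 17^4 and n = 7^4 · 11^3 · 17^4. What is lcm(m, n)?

266910648851

max exponent per prime: 7^4 · 11^3 · 17^4 = 266910648851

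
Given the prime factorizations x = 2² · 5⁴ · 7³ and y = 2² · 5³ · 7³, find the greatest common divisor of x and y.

171500

min exponent per shared prime: 2² · 5³ · 7³ = 171500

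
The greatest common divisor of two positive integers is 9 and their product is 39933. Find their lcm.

4437

gcd·lcm = product, so lcm = 39933/9 = 4437.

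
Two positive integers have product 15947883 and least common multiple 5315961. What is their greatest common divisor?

From gcd × lcm = pq: gcd = 15947883 / 5315961 = 3.

3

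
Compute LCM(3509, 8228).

238612

3509 = 11² · 29; 8228 = 2² · 11² · 17
max exponents: 2² · 11² · 17 · 29 = 238612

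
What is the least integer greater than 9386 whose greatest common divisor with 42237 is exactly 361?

gcd(a, 42237) = 361 forces 361 | a; write a = 361s. Then gcd(361s, 361·117) = 361·gcd(s, 117), so need gcd(s, 117) = 1.
361s > 9386 gives s ≥ 27. The least s ≥ 27 coprime to 117 is 28, so a = 361·28 = 10108.

10108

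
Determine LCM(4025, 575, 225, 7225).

10469025

4025 = 5² · 7 · 23; 575 = 5² · 23; 225 = 3² · 5²; 7225 = 5² · 17²
lcm takes max exponent of each prime: 3² · 5² · 7 · 17² · 23 = 10469025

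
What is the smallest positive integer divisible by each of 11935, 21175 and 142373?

lcm(11935, 21175) = 11935·21175/gcd = 252723625/385 = 656425
lcm(656425, 142373) = 656425·142373/gcd = 93457196525/77 = 1213729825

1213729825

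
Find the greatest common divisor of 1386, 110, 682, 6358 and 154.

gcd(1386, 110): 1386 = 12·110 + 66; 110 = 1·66 + 44; 66 = 1·44 + 22; 44 = 2·22 + 0 → 22
gcd(22, 682): 682 = 31·22 + 0 → 22
gcd(22, 6358): 6358 = 289·22 + 0 → 22
gcd(22, 154): 154 = 7·22 + 0 → 22

22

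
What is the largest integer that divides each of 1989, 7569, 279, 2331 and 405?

9

1989 = 3² · 13 · 17; 7569 = 3² · 29²; 279 = 3² · 31; 2331 = 3² · 7 · 37; 405 = 3⁴ · 5
gcd takes min exponent of each prime: 3² = 9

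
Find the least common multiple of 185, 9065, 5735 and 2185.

185 = 5 · 37; 9065 = 5 · 7² · 37; 5735 = 5 · 31 · 37; 2185 = 5 · 19 · 23
lcm takes max exponent of each prime: 5 · 7² · 19 · 23 · 31 · 37 = 122803555

122803555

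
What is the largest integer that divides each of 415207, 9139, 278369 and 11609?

247

gcd(415207, 9139): 415207 = 45·9139 + 3952; 9139 = 2·3952 + 1235; 3952 = 3·1235 + 247; 1235 = 5·247 + 0 → 247
gcd(247, 278369): 278369 = 1127·247 + 0 → 247
gcd(247, 11609): 11609 = 47·247 + 0 → 247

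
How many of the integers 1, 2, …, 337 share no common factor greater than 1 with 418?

418 = 2·11·19. Inclusion–exclusion on these primes:
337 − ⌊337/2⌋ − ⌊337/11⌋ − ⌊337/19⌋ + ⌊337/22⌋ + ⌊337/38⌋ + ⌊337/209⌋ − ⌊337/418⌋ = 146

146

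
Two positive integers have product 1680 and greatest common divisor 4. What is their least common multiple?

For any two positive integers, gcd × lcm equals their product. Hence lcm = 1680 / 4 = 420.

420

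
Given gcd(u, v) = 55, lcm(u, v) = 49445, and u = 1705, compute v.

Using uv = gcd(u,v)·lcm(u,v) = 55·49445 = 2719475, we get v = 2719475/1705 = 1595.

1595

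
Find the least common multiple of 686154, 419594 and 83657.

lcm(686154, 419594) = 686154·419594/gcd = 287906101476/238 = 1209689502
lcm(1209689502, 83657) = 1209689502·83657/gcd = 101198994668814/119 = 850411719906

850411719906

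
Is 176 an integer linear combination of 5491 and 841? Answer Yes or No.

Yes

gcd(5491, 841): 5491 = 6·841 + 445; 841 = 1·445 + 396; 445 = 1·396 + 49; 396 = 8·49 + 4; 49 = 12·4 + 1; 4 = 4·1 + 0 → 1
1 divides 176, so a solution exists.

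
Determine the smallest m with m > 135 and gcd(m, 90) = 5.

145

90 = 5·18. Any m with gcd(m, 90) = 5 is a multiple of 5, say 5s, with s coprime to 18.
Need s > 135/5, so s ≥ 28. First s ≥ 28 with gcd(s, 18) = 1 is s = 29. Thus m = 5·29 = 145.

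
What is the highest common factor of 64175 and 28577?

17

64175 = 5² · 17 · 151
28577 = 17 · 41²
Common: 17 = 17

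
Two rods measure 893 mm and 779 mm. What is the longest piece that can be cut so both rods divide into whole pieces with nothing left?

Euclid: 893 = 1·779 + 114; 779 = 6·114 + 95; 114 = 1·95 + 19; 95 = 5·19 + 0. Last nonzero remainder: 19.

19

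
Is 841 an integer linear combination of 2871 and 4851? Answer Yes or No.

No

By Bézout, 2871x + 4851y = 841 has integer solutions iff gcd(2871, 4851) | 841.
Euclid: 4851 = 1·2871 + 1980; 2871 = 1·1980 + 891; 1980 = 2·891 + 198; 891 = 4·198 + 99; 198 = 2·99 + 0. gcd = 99; 841 mod 99 = 49. No.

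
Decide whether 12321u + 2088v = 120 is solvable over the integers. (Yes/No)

No

By Bézout, 12321u + 2088v = 120 has integer solutions iff gcd(12321, 2088) | 120.
Euclid: 12321 = 5·2088 + 1881; 2088 = 1·1881 + 207; 1881 = 9·207 + 18; 207 = 11·18 + 9; 18 = 2·9 + 0. gcd = 9; 120 mod 9 = 3. No.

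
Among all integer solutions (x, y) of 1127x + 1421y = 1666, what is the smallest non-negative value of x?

Reduce mod 1421: 1127x ≡ 1666 (mod 1421). With g = gcd(1127, 1421) = 49 dividing 1666, divide through: 23x ≡ 34 (mod 29).
Since gcd(23, 29) = 1, x ≡ 34·(23)⁻¹ ≡ 4 (mod 29). Smallest non-negative: 4.

4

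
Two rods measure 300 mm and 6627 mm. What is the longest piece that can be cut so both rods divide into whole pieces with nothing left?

3

300 = 2² · 3 · 5²
6627 = 3 · 47²
Common: 3 = 3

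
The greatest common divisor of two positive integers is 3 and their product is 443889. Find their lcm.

gcd·lcm = product, so lcm = 443889/3 = 147963.

147963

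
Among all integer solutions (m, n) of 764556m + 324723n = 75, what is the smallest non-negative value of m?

106224

gcd(764556, 324723) = 3 (Euclid: 764556 = 2·324723 + 115110; 324723 = 2·115110 + 94503; 115110 = 1·94503 + 20607; 94503 = 4·20607 + 12075; 20607 = 1·12075 + 8532; 12075 = 1·8532 + 3543; 8532 = 2·3543 + 1446; 3543 = 2·1446 + 651; 1446 = 2·651 + 144; 651 = 4·144 + 75; 144 = 1·75 + 69; 75 = 1·69 + 6; 69 = 11·6 + 3; 6 = 2·3 + 0), and 3 | 75.
Extended Euclid: 764556·(51875) + 324723·(-122139) = 3. Scale by 25: m₀ = 1296875.
General solution m = m₀ + 108241t; reducing mod 108241 gives m = 106224 (and n = -250103).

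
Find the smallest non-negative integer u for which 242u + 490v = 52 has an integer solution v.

Euclid: 490 = 2·242 + 6; 242 = 40·6 + 2; 6 = 3·2 + 0 → gcd = 2; 52 = 2·26.
Back-substitution yields 242·(81) + 490·(-40) = 2, so one solution is u = 81·26 = 2106, v = -40·26 = -1040.
Solutions in u differ by 490/2 = 245; the one in [0, 245) is 2106 mod 245 = 146.

146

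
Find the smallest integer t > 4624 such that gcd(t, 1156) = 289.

1156 = 289·4. Any t with gcd(t, 1156) = 289 is a multiple of 289, say 289s, with s coprime to 4.
Need s > 4624/289, so s ≥ 17. First s ≥ 17 with gcd(s, 4) = 1 is s = 17. Thus t = 289·17 = 4913.

4913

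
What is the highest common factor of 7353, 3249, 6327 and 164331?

171

gcd(7353, 3249): 7353 = 2·3249 + 855; 3249 = 3·855 + 684; 855 = 1·684 + 171; 684 = 4·171 + 0 → 171
gcd(171, 6327): 6327 = 37·171 + 0 → 171
gcd(171, 164331): 164331 = 961·171 + 0 → 171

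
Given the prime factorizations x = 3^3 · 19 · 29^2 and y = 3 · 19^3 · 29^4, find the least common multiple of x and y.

130983490233

max exponent per prime: 3^3 · 19^3 · 29^4 = 130983490233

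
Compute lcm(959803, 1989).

959803 = 13 · 17 · 43 · 101; 1989 = 3² · 13 · 17
max exponents: 3² · 13 · 17 · 43 · 101 = 8638227

8638227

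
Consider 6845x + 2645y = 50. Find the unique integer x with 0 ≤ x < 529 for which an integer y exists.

Euclid: 6845 = 2·2645 + 1555; 2645 = 1·1555 + 1090; 1555 = 1·1090 + 465; 1090 = 2·465 + 160; 465 = 2·160 + 145; 160 = 1·145 + 15; 145 = 9·15 + 10; 15 = 1·10 + 5; 10 = 2·5 + 0 → gcd = 5; 50 = 5·10.
Back-substitution yields 6845·(-182) + 2645·(471) = 5, so one solution is x = -182·10 = -1820, y = 471·10 = 4710.
Solutions in x differ by 2645/5 = 529; the one in [0, 529) is -1820 mod 529 = 296.

296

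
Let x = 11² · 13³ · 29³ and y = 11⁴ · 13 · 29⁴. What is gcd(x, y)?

38363897

min exponent per shared prime: 11² · 13 · 29³ = 38363897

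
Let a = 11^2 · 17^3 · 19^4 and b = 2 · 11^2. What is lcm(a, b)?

154944631666

max exponent per prime: 2 · 11^2 · 17^3 · 19^4 = 154944631666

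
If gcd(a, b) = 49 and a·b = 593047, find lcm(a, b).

For any two positive integers, gcd × lcm equals their product. Hence lcm = 593047 / 49 = 12103.

12103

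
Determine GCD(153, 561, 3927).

51

gcd(153, 561): 561 = 3·153 + 102; 153 = 1·102 + 51; 102 = 2·51 + 0 → 51
gcd(51, 3927): 3927 = 77·51 + 0 → 51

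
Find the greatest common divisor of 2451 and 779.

19

2451 = 3 · 19 · 43
779 = 19 · 41
Common: 19 = 19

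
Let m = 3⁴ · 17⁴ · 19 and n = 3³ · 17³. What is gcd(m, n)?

min exponent per shared prime: 3³ · 17³ = 132651

132651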